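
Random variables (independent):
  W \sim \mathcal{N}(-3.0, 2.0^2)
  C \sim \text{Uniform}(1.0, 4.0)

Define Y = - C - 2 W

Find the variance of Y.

For independent RVs: Var(aX + bY) = a²Var(X) + b²Var(Y)
Var(W) = 4
Var(C) = 0.75
Var(Y) = (-2)²*4 + (-1)²*0.75
= 4*4 + 1*0.75 = 16.75

16.75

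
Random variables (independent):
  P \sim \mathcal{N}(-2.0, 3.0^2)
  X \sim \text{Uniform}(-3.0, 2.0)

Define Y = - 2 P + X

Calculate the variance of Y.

For independent RVs: Var(aX + bY) = a²Var(X) + b²Var(Y)
Var(P) = 9
Var(X) = 2.0833333
Var(Y) = (-2)²*9 + 1²*2.0833333
= 4*9 + 1*2.0833333 = 38.083333

38.083333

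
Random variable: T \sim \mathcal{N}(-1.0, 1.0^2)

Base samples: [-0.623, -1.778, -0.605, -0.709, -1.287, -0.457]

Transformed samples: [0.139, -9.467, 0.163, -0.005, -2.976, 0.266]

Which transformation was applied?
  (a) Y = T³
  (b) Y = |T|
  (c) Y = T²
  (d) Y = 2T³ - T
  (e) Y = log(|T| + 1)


Checking option (d) Y = 2T³ - T:
  T = -0.623 -> Y = 0.139 ✓
  T = -1.778 -> Y = -9.467 ✓
  T = -0.605 -> Y = 0.163 ✓
All samples match this transformation.

(d) 2T³ - T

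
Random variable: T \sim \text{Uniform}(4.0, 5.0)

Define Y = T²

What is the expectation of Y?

Using E[X²] = Var(X) + (E[X])²:
E[T] = 4.5
Var(T) = (5 - 4)^2/12 = 0.083333333
E[T²] = 0.083333333 + 4.5² = 0.083333333 + 20.25 = 20.333333

20.333333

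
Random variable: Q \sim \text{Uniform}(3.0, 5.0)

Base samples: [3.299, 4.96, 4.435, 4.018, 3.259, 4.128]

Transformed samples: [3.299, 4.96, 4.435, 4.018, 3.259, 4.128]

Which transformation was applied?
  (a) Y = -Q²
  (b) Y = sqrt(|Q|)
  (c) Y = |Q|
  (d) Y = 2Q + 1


Checking option (c) Y = |Q|:
  Q = 3.299 -> Y = 3.299 ✓
  Q = 4.96 -> Y = 4.96 ✓
  Q = 4.435 -> Y = 4.435 ✓
All samples match this transformation.

(c) |Q|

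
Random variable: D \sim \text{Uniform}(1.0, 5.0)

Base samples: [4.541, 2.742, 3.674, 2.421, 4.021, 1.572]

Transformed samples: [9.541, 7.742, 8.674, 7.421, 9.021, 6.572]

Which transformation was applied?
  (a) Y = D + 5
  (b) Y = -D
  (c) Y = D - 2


Checking option (a) Y = D + 5:
  D = 4.541 -> Y = 9.541 ✓
  D = 2.742 -> Y = 7.742 ✓
  D = 3.674 -> Y = 8.674 ✓
All samples match this transformation.

(a) D + 5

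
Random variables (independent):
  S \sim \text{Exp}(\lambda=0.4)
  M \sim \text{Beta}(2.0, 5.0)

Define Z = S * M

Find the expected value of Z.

For independent RVs: E[XY] = E[X]*E[Y]
E[S] = 2.5
E[M] = 0.28571429
E[Z] = 2.5 * 0.28571429 = 0.71428571

0.71428571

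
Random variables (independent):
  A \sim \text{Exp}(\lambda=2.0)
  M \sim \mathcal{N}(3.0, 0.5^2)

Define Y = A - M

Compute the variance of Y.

For independent RVs: Var(aX + bY) = a²Var(X) + b²Var(Y)
Var(A) = 0.25
Var(M) = 0.25
Var(Y) = 1²*0.25 + (-1)²*0.25
= 1*0.25 + 1*0.25 = 0.5

0.5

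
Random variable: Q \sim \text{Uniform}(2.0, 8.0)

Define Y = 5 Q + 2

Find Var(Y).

For Y = aQ + b: Var(Y) = a² * Var(Q)
Var(Q) = (8 - 2)^2/12 = 3
Var(Y) = 5² * 3 = 25 * 3 = 75

75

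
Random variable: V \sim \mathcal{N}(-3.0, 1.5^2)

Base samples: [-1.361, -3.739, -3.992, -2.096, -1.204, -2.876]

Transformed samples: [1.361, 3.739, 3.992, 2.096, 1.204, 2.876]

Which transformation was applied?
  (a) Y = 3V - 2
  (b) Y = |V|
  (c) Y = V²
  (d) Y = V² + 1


Checking option (b) Y = |V|:
  V = -1.361 -> Y = 1.361 ✓
  V = -3.739 -> Y = 3.739 ✓
  V = -3.992 -> Y = 3.992 ✓
All samples match this transformation.

(b) |V|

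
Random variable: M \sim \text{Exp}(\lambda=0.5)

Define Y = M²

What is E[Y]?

E[M²] = Var(M) + (E[M])² = 4 + 4 = 8

8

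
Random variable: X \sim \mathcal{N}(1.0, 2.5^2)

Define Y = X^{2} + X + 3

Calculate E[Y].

E[Y] = 1*E[X²] + 1*E[X] + 3
E[X] = 1
E[X²] = Var(X) + (E[X])² = 6.25 + 1 = 7.25
E[Y] = 1*7.25 + 1*1 + 3 = 11.25

11.25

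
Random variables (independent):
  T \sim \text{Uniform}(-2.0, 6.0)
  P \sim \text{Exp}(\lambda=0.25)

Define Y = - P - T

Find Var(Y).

For independent RVs: Var(aX + bY) = a²Var(X) + b²Var(Y)
Var(T) = 5.3333333
Var(P) = 16
Var(Y) = (-1)²*5.3333333 + (-1)²*16
= 1*5.3333333 + 1*16 = 21.333333

21.333333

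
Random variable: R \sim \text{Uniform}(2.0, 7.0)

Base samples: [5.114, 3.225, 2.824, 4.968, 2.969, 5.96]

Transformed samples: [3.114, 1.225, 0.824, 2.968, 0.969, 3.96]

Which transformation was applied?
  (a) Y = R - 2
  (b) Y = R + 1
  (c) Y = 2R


Checking option (a) Y = R - 2:
  R = 5.114 -> Y = 3.114 ✓
  R = 3.225 -> Y = 1.225 ✓
  R = 2.824 -> Y = 0.824 ✓
All samples match this transformation.

(a) R - 2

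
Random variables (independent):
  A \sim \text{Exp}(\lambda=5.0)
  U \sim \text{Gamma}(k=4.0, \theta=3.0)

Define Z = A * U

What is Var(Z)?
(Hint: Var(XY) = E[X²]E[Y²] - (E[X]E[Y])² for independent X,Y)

Var(XY) = E[X²]E[Y²] - (E[X]E[Y])²
E[A] = 0.2, Var(A) = 0.04
E[U] = 12, Var(U) = 36
E[A²] = 0.04 + 0.2² = 0.08
E[U²] = 36 + 12² = 180
Var(Z) = 0.08*180 - (0.2*12)²
= 14.4 - 5.76 = 8.64

8.64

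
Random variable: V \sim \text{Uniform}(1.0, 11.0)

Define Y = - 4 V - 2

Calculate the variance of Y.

For Y = aV + b: Var(Y) = a² * Var(V)
Var(V) = (11 - 1)^2/12 = 8.3333333
Var(Y) = (-4)² * 8.3333333 = 16 * 8.3333333 = 133.33333

133.33333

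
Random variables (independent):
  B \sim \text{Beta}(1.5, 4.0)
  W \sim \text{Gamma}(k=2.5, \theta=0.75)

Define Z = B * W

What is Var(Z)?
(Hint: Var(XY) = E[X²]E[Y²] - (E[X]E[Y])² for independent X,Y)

Var(XY) = E[X²]E[Y²] - (E[X]E[Y])²
E[B] = 0.27272727, Var(B) = 0.03051494
E[W] = 1.875, Var(W) = 1.40625
E[B²] = 0.03051494 + 0.27272727² = 0.1048951
E[W²] = 1.40625 + 1.875² = 4.921875
Var(Z) = 0.1048951*4.921875 - (0.27272727*1.875)²
= 0.51628059 - 0.26149277 = 0.25478783

0.25478783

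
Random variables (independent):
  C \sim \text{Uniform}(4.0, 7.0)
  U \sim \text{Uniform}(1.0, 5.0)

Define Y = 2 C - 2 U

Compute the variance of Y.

For independent RVs: Var(aX + bY) = a²Var(X) + b²Var(Y)
Var(C) = 0.75
Var(U) = 1.3333333
Var(Y) = 2²*0.75 + (-2)²*1.3333333
= 4*0.75 + 4*1.3333333 = 8.3333333

8.3333333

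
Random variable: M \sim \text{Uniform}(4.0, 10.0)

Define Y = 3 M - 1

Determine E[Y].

For Y = 3M - 1:
E[Y] = 3 * E[M] - 1
E[M] = (4 + 10)/2 = 7
E[Y] = 3 * 7 - 1 = 20

20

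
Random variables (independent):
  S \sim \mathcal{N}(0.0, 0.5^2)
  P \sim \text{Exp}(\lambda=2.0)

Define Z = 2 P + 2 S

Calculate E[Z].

E[Z] = 2*E[S] + 2*E[P]
E[S] = 0
E[P] = 0.5
E[Z] = 2*0 + 2*0.5 = 1

1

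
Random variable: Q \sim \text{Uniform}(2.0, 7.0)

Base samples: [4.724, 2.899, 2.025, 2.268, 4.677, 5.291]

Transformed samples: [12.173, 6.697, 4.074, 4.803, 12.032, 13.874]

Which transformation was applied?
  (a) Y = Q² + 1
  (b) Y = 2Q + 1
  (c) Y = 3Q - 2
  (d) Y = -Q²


Checking option (c) Y = 3Q - 2:
  Q = 4.724 -> Y = 12.173 ✓
  Q = 2.899 -> Y = 6.697 ✓
  Q = 2.025 -> Y = 4.074 ✓
All samples match this transformation.

(c) 3Q - 2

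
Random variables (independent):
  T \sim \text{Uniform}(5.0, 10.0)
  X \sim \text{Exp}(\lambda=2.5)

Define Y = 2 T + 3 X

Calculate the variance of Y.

For independent RVs: Var(aX + bY) = a²Var(X) + b²Var(Y)
Var(T) = 2.0833333
Var(X) = 0.16
Var(Y) = 2²*2.0833333 + 3²*0.16
= 4*2.0833333 + 9*0.16 = 9.7733333

9.7733333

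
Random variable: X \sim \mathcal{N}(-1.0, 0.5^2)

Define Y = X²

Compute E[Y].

E[X²] = Var(X) + (E[X])² = 0.25 + 1 = 1.25

1.25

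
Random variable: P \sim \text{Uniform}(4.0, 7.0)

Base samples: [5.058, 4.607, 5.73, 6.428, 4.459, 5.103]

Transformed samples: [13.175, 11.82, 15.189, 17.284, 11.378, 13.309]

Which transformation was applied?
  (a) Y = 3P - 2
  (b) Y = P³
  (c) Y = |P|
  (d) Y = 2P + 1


Checking option (a) Y = 3P - 2:
  P = 5.058 -> Y = 13.175 ✓
  P = 4.607 -> Y = 11.82 ✓
  P = 5.73 -> Y = 15.189 ✓
All samples match this transformation.

(a) 3P - 2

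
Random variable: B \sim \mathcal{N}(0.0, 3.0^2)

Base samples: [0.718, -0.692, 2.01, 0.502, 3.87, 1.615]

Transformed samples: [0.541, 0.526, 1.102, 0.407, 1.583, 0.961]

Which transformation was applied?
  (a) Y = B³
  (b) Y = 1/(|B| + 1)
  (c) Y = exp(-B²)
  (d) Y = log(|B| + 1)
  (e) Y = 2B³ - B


Checking option (d) Y = log(|B| + 1):
  B = 0.718 -> Y = 0.541 ✓
  B = -0.692 -> Y = 0.526 ✓
  B = 2.01 -> Y = 1.102 ✓
All samples match this transformation.

(d) log(|B| + 1)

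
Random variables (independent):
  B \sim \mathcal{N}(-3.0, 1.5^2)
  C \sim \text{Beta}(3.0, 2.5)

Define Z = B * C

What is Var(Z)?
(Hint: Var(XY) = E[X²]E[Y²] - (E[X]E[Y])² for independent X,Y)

Var(XY) = E[X²]E[Y²] - (E[X]E[Y])²
E[B] = -3, Var(B) = 2.25
E[C] = 0.54545455, Var(C) = 0.038143675
E[B²] = 2.25 + (-3)² = 11.25
E[C²] = 0.038143675 + 0.54545455² = 0.33566434
Var(Z) = 11.25*0.33566434 - (-3*0.54545455)²
= 3.7762238 - 2.677686 = 1.0985378

1.0985378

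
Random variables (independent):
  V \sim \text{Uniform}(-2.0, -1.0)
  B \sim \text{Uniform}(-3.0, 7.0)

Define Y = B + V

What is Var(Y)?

For independent RVs: Var(aX + bY) = a²Var(X) + b²Var(Y)
Var(V) = 0.083333333
Var(B) = 8.3333333
Var(Y) = 1²*0.083333333 + 1²*8.3333333
= 1*0.083333333 + 1*8.3333333 = 8.4166667

8.4166667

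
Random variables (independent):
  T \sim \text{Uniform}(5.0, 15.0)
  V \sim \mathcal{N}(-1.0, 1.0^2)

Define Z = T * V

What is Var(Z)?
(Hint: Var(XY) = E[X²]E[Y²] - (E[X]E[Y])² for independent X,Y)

Var(XY) = E[X²]E[Y²] - (E[X]E[Y])²
E[T] = 10, Var(T) = 8.3333333
E[V] = -1, Var(V) = 1
E[T²] = 8.3333333 + 10² = 108.33333
E[V²] = 1 + (-1)² = 2
Var(Z) = 108.33333*2 - (10*(-1))²
= 216.66667 - 100 = 116.66667

116.66667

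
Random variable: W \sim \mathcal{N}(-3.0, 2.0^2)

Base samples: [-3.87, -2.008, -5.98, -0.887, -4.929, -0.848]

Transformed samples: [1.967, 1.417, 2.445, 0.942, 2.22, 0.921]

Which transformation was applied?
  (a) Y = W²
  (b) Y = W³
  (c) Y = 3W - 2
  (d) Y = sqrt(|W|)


Checking option (d) Y = sqrt(|W|):
  W = -3.87 -> Y = 1.967 ✓
  W = -2.008 -> Y = 1.417 ✓
  W = -5.98 -> Y = 2.445 ✓
All samples match this transformation.

(d) sqrt(|W|)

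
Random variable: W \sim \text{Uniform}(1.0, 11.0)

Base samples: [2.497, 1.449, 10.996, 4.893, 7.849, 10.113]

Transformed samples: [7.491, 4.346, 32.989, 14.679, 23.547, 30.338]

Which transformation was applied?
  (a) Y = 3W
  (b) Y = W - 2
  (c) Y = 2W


Checking option (a) Y = 3W:
  W = 2.497 -> Y = 7.491 ✓
  W = 1.449 -> Y = 4.346 ✓
  W = 10.996 -> Y = 32.989 ✓
All samples match this transformation.

(a) 3W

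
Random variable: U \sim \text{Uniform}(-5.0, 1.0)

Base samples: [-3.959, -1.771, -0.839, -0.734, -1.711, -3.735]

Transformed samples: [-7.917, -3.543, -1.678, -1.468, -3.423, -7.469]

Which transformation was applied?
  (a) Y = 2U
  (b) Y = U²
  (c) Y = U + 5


Checking option (a) Y = 2U:
  U = -3.959 -> Y = -7.917 ✓
  U = -1.771 -> Y = -3.543 ✓
  U = -0.839 -> Y = -1.678 ✓
All samples match this transformation.

(a) 2U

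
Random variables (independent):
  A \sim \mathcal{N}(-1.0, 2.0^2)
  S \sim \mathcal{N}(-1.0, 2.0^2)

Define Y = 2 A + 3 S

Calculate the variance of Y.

For independent RVs: Var(aX + bY) = a²Var(X) + b²Var(Y)
Var(A) = 4
Var(S) = 4
Var(Y) = 2²*4 + 3²*4
= 4*4 + 9*4 = 52

52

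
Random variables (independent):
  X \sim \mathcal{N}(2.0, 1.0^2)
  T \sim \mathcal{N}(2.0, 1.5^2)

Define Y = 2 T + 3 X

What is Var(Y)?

For independent RVs: Var(aX + bY) = a²Var(X) + b²Var(Y)
Var(X) = 1
Var(T) = 2.25
Var(Y) = 3²*1 + 2²*2.25
= 9*1 + 4*2.25 = 18

18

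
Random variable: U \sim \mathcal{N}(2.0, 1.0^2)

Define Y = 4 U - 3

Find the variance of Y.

For Y = aU + b: Var(Y) = a² * Var(U)
Var(U) = 1.0^2 = 1
Var(Y) = 4² * 1 = 16 * 1 = 16

16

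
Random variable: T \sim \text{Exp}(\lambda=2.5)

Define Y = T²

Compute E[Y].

E[T²] = Var(T) + (E[T])² = 0.16 + 0.16 = 0.32

0.32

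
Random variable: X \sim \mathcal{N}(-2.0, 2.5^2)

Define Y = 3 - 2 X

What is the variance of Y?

For Y = aX + b: Var(Y) = a² * Var(X)
Var(X) = 2.5^2 = 6.25
Var(Y) = (-2)² * 6.25 = 4 * 6.25 = 25

25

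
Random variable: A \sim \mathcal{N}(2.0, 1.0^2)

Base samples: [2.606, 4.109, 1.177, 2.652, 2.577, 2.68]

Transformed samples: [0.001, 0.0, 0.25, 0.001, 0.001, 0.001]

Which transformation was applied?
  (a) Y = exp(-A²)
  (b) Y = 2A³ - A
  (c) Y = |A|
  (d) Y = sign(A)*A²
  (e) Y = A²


Checking option (a) Y = exp(-A²):
  A = 2.606 -> Y = 0.001 ✓
  A = 4.109 -> Y = 0.0 ✓
  A = 1.177 -> Y = 0.25 ✓
All samples match this transformation.

(a) exp(-A²)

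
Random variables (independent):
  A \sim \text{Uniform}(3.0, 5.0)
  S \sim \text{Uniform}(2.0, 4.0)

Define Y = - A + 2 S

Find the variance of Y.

For independent RVs: Var(aX + bY) = a²Var(X) + b²Var(Y)
Var(A) = 0.33333333
Var(S) = 0.33333333
Var(Y) = (-1)²*0.33333333 + 2²*0.33333333
= 1*0.33333333 + 4*0.33333333 = 1.6666667

1.6666667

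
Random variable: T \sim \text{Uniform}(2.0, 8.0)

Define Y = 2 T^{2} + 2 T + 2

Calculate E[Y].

E[Y] = 2*E[T²] + 2*E[T] + 2
E[T] = 5
E[T²] = Var(T) + (E[T])² = 3 + 25 = 28
E[Y] = 2*28 + 2*5 + 2 = 68

68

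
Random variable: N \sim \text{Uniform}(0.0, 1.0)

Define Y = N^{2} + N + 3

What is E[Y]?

E[Y] = 1*E[N²] + 1*E[N] + 3
E[N] = 0.5
E[N²] = Var(N) + (E[N])² = 0.083333333 + 0.25 = 0.33333333
E[Y] = 1*0.33333333 + 1*0.5 + 3 = 3.8333333

3.8333333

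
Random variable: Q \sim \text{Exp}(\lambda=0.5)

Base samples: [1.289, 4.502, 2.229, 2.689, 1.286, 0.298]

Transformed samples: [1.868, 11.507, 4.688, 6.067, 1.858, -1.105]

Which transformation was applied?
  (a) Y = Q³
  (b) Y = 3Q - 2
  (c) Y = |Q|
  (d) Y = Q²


Checking option (b) Y = 3Q - 2:
  Q = 1.289 -> Y = 1.868 ✓
  Q = 4.502 -> Y = 11.507 ✓
  Q = 2.229 -> Y = 4.688 ✓
All samples match this transformation.

(b) 3Q - 2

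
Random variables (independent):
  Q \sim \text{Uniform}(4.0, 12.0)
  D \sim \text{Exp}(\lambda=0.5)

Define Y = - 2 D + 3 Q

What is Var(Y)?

For independent RVs: Var(aX + bY) = a²Var(X) + b²Var(Y)
Var(Q) = 5.3333333
Var(D) = 4
Var(Y) = 3²*5.3333333 + (-2)²*4
= 9*5.3333333 + 4*4 = 64

64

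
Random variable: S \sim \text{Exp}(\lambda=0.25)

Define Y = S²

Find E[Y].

Using E[X²] = Var(X) + (E[X])²:
E[S] = 4
Var(S) = 1/0.25^2 = 16
E[S²] = 16 + 4² = 16 + 16 = 32

32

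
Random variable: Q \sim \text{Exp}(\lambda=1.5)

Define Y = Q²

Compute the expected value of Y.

E[Q²] = Var(Q) + (E[Q])² = 0.44444444 + 0.44444444 = 0.88888889

0.88888889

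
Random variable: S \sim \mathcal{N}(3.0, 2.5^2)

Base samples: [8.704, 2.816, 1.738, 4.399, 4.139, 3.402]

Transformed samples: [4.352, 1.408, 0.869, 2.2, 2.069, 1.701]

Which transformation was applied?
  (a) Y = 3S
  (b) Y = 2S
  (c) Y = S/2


Checking option (c) Y = S/2:
  S = 8.704 -> Y = 4.352 ✓
  S = 2.816 -> Y = 1.408 ✓
  S = 1.738 -> Y = 0.869 ✓
All samples match this transformation.

(c) S/2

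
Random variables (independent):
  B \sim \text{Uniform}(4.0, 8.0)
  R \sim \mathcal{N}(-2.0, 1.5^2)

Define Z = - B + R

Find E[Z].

E[Z] = -1*E[B] + 1*E[R]
E[B] = 6
E[R] = -2
E[Z] = -1*6 + 1*(-2) = -8

-8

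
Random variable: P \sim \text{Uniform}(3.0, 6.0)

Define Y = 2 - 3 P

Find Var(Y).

For Y = aP + b: Var(Y) = a² * Var(P)
Var(P) = (6 - 3)^2/12 = 0.75
Var(Y) = (-3)² * 0.75 = 9 * 0.75 = 6.75

6.75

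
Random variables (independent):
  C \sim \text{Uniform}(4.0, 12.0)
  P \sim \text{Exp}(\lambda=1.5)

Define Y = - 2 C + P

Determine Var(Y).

For independent RVs: Var(aX + bY) = a²Var(X) + b²Var(Y)
Var(C) = 5.3333333
Var(P) = 0.44444444
Var(Y) = (-2)²*5.3333333 + 1²*0.44444444
= 4*5.3333333 + 1*0.44444444 = 21.777778

21.777778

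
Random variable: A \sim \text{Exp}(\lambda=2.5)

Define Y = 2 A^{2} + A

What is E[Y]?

E[Y] = 2*E[A²] + 1*E[A]
E[A] = 0.4
E[A²] = Var(A) + (E[A])² = 0.16 + 0.16 = 0.32
E[Y] = 2*0.32 + 1*0.4 = 1.04

1.04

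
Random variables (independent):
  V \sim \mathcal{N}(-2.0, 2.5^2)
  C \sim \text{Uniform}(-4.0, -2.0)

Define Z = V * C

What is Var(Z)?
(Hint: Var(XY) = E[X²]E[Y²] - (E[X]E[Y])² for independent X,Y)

Var(XY) = E[X²]E[Y²] - (E[X]E[Y])²
E[V] = -2, Var(V) = 6.25
E[C] = -3, Var(C) = 0.33333333
E[V²] = 6.25 + (-2)² = 10.25
E[C²] = 0.33333333 + (-3)² = 9.3333333
Var(Z) = 10.25*9.3333333 - (-2*(-3))²
= 95.666667 - 36 = 59.666667

59.666667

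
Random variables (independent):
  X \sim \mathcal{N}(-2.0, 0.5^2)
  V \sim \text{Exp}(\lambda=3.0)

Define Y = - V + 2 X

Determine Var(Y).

For independent RVs: Var(aX + bY) = a²Var(X) + b²Var(Y)
Var(X) = 0.25
Var(V) = 0.11111111
Var(Y) = 2²*0.25 + (-1)²*0.11111111
= 4*0.25 + 1*0.11111111 = 1.1111111

1.1111111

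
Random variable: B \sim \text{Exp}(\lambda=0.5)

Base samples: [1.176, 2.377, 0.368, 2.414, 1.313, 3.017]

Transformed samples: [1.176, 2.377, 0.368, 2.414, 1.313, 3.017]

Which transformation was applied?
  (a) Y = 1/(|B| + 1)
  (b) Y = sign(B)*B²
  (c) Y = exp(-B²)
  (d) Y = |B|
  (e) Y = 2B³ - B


Checking option (d) Y = |B|:
  B = 1.176 -> Y = 1.176 ✓
  B = 2.377 -> Y = 2.377 ✓
  B = 0.368 -> Y = 0.368 ✓
All samples match this transformation.

(d) |B|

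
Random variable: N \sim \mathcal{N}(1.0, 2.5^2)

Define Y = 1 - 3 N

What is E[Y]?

For Y = -3N + 1:
E[Y] = -3 * E[N] + 1
E[N] = 1.0 = 1
E[Y] = -3 * 1 + 1 = -2

-2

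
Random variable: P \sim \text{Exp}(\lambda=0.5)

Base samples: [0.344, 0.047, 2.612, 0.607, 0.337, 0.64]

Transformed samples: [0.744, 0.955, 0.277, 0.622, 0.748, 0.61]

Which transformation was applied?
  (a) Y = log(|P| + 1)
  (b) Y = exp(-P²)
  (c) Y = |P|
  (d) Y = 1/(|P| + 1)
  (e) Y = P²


Checking option (d) Y = 1/(|P| + 1):
  P = 0.344 -> Y = 0.744 ✓
  P = 0.047 -> Y = 0.955 ✓
  P = 2.612 -> Y = 0.277 ✓
All samples match this transformation.

(d) 1/(|P| + 1)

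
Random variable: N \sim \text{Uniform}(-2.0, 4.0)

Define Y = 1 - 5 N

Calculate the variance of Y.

For Y = aN + b: Var(Y) = a² * Var(N)
Var(N) = (4 + 2)^2/12 = 3
Var(Y) = (-5)² * 3 = 25 * 3 = 75

75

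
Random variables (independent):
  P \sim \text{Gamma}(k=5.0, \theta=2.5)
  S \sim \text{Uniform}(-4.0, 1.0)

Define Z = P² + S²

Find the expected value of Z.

E[Z] = E[P²] + E[S²]
E[P²] = Var(P) + E[P]² = 31.25 + 156.25 = 187.5
E[S²] = Var(S) + E[S]² = 2.0833333 + 2.25 = 4.3333333
E[Z] = 187.5 + 4.3333333 = 191.83333

191.83333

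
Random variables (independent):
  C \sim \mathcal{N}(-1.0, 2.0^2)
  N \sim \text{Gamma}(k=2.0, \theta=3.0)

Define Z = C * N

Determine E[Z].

For independent RVs: E[XY] = E[X]*E[Y]
E[C] = -1
E[N] = 6
E[Z] = -1 * 6 = -6

-6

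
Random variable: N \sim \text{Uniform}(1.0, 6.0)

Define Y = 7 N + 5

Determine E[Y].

For Y = 7N + 5:
E[Y] = 7 * E[N] + 5
E[N] = (1 + 6)/2 = 3.5
E[Y] = 7 * 3.5 + 5 = 29.5

29.5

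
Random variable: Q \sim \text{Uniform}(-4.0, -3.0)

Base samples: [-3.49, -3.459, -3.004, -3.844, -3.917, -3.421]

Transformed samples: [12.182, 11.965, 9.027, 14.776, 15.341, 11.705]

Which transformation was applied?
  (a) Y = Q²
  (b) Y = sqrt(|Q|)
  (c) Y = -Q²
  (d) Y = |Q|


Checking option (a) Y = Q²:
  Q = -3.49 -> Y = 12.182 ✓
  Q = -3.459 -> Y = 11.965 ✓
  Q = -3.004 -> Y = 9.027 ✓
All samples match this transformation.

(a) Q²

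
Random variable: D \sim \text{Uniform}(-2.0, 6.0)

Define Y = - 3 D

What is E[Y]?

For Y = -3D:
E[Y] = -3 * E[D]
E[D] = (-2 + 6)/2 = 2
E[Y] = -3 * 2 = -6

-6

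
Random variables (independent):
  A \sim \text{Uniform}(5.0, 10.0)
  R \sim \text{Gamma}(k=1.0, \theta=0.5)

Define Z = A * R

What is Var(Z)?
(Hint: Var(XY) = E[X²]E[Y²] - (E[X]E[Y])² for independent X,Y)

Var(XY) = E[X²]E[Y²] - (E[X]E[Y])²
E[A] = 7.5, Var(A) = 2.0833333
E[R] = 0.5, Var(R) = 0.25
E[A²] = 2.0833333 + 7.5² = 58.333333
E[R²] = 0.25 + 0.5² = 0.5
Var(Z) = 58.333333*0.5 - (7.5*0.5)²
= 29.166667 - 14.0625 = 15.104167

15.104167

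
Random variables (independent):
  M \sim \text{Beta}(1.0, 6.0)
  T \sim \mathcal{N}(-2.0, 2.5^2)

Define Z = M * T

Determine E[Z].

For independent RVs: E[XY] = E[X]*E[Y]
E[M] = 0.14285714
E[T] = -2
E[Z] = 0.14285714 * (-2) = -0.28571429

-0.28571429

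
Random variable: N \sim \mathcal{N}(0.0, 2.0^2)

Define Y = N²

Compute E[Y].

Using E[X²] = Var(X) + (E[X])²:
E[N] = 0
Var(N) = 2.0^2 = 4
E[N²] = 4 + 0² = 4 + 0 = 4

4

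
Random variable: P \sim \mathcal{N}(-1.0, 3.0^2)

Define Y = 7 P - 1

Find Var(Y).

For Y = aP + b: Var(Y) = a² * Var(P)
Var(P) = 3.0^2 = 9
Var(Y) = 7² * 9 = 49 * 9 = 441

441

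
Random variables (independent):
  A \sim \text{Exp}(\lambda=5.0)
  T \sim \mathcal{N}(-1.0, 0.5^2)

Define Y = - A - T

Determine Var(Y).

For independent RVs: Var(aX + bY) = a²Var(X) + b²Var(Y)
Var(A) = 0.04
Var(T) = 0.25
Var(Y) = (-1)²*0.04 + (-1)²*0.25
= 1*0.04 + 1*0.25 = 0.29

0.29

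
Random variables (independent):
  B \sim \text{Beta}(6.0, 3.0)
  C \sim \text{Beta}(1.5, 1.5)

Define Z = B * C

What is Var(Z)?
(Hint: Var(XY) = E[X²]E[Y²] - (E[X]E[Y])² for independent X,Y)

Var(XY) = E[X²]E[Y²] - (E[X]E[Y])²
E[B] = 0.66666667, Var(B) = 0.022222222
E[C] = 0.5, Var(C) = 0.0625
E[B²] = 0.022222222 + 0.66666667² = 0.46666667
E[C²] = 0.0625 + 0.5² = 0.3125
Var(Z) = 0.46666667*0.3125 - (0.66666667*0.5)²
= 0.14583333 - 0.11111111 = 0.034722222

0.034722222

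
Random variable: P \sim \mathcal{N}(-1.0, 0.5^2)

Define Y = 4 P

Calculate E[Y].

For Y = 4P:
E[Y] = 4 * E[P]
E[P] = -1.0 = -1
E[Y] = 4 * (-1) = -4

-4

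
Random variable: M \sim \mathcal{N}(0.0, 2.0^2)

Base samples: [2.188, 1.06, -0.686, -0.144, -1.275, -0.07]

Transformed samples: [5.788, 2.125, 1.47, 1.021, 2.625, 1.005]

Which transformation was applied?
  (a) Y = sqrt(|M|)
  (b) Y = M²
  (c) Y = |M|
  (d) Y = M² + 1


Checking option (d) Y = M² + 1:
  M = 2.188 -> Y = 5.788 ✓
  M = 1.06 -> Y = 2.125 ✓
  M = -0.686 -> Y = 1.47 ✓
All samples match this transformation.

(d) M² + 1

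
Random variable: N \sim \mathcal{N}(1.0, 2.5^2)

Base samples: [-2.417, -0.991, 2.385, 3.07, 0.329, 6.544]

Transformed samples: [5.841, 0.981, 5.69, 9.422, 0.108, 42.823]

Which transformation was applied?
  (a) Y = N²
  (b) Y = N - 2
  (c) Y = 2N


Checking option (a) Y = N²:
  N = -2.417 -> Y = 5.841 ✓
  N = -0.991 -> Y = 0.981 ✓
  N = 2.385 -> Y = 5.69 ✓
All samples match this transformation.

(a) N²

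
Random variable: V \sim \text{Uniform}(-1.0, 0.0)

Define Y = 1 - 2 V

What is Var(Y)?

For Y = aV + b: Var(Y) = a² * Var(V)
Var(V) = (0 + 1)^2/12 = 0.083333333
Var(Y) = (-2)² * 0.083333333 = 4 * 0.083333333 = 0.33333333

0.33333333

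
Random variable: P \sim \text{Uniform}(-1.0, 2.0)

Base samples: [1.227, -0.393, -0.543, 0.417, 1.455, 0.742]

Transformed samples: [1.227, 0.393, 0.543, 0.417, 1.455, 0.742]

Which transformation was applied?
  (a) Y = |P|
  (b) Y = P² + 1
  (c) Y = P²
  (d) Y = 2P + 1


Checking option (a) Y = |P|:
  P = 1.227 -> Y = 1.227 ✓
  P = -0.393 -> Y = 0.393 ✓
  P = -0.543 -> Y = 0.543 ✓
All samples match this transformation.

(a) |P|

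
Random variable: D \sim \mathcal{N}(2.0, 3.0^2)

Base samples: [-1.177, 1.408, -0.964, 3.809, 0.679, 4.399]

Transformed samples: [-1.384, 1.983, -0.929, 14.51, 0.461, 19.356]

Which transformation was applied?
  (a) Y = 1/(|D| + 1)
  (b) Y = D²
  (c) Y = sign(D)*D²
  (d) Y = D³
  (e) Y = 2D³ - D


Checking option (c) Y = sign(D)*D²:
  D = -1.177 -> Y = -1.384 ✓
  D = 1.408 -> Y = 1.983 ✓
  D = -0.964 -> Y = -0.929 ✓
All samples match this transformation.

(c) sign(D)*D²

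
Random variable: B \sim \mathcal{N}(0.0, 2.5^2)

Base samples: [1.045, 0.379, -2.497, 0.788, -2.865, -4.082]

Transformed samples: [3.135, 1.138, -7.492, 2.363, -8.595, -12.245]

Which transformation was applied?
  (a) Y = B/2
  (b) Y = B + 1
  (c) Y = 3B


Checking option (c) Y = 3B:
  B = 1.045 -> Y = 3.135 ✓
  B = 0.379 -> Y = 1.138 ✓
  B = -2.497 -> Y = -7.492 ✓
All samples match this transformation.

(c) 3B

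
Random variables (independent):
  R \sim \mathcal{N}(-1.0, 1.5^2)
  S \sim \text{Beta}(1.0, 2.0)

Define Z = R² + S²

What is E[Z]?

E[Z] = E[R²] + E[S²]
E[R²] = Var(R) + E[R]² = 2.25 + 1 = 3.25
E[S²] = Var(S) + E[S]² = 0.055555556 + 0.11111111 = 0.16666667
E[Z] = 3.25 + 0.16666667 = 3.4166667

3.4166667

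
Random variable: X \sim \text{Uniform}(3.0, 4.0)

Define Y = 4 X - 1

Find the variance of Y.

For Y = aX + b: Var(Y) = a² * Var(X)
Var(X) = (4 - 3)^2/12 = 0.083333333
Var(Y) = 4² * 0.083333333 = 16 * 0.083333333 = 1.3333333

1.3333333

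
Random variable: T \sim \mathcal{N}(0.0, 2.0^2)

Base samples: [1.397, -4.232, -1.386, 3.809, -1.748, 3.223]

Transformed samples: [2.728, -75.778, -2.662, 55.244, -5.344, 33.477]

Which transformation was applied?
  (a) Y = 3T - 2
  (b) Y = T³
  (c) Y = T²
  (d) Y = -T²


Checking option (b) Y = T³:
  T = 1.397 -> Y = 2.728 ✓
  T = -4.232 -> Y = -75.778 ✓
  T = -1.386 -> Y = -2.662 ✓
All samples match this transformation.

(b) T³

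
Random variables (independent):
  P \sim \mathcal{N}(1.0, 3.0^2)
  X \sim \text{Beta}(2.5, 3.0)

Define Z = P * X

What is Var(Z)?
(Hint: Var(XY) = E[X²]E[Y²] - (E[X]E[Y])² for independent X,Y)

Var(XY) = E[X²]E[Y²] - (E[X]E[Y])²
E[P] = 1, Var(P) = 9
E[X] = 0.45454545, Var(X) = 0.038143675
E[P²] = 9 + 1² = 10
E[X²] = 0.038143675 + 0.45454545² = 0.24475524
Var(Z) = 10*0.24475524 - (1*0.45454545)²
= 2.4475524 - 0.20661157 = 2.2409409

2.2409409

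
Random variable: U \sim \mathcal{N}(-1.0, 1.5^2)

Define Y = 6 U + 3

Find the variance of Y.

For Y = aU + b: Var(Y) = a² * Var(U)
Var(U) = 1.5^2 = 2.25
Var(Y) = 6² * 2.25 = 36 * 2.25 = 81

81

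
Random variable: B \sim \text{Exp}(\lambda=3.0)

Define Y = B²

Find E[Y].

E[B²] = Var(B) + (E[B])² = 0.11111111 + 0.11111111 = 0.22222222

0.22222222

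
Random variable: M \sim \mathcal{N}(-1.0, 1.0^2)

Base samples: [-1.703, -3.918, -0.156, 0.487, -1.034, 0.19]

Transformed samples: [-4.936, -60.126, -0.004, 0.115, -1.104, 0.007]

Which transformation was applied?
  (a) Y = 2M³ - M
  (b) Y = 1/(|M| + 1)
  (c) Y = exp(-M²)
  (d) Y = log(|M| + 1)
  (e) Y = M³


Checking option (e) Y = M³:
  M = -1.703 -> Y = -4.936 ✓
  M = -3.918 -> Y = -60.126 ✓
  M = -0.156 -> Y = -0.004 ✓
All samples match this transformation.

(e) M³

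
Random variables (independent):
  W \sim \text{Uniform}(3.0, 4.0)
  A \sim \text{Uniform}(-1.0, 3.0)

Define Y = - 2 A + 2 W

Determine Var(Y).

For independent RVs: Var(aX + bY) = a²Var(X) + b²Var(Y)
Var(W) = 0.083333333
Var(A) = 1.3333333
Var(Y) = 2²*0.083333333 + (-2)²*1.3333333
= 4*0.083333333 + 4*1.3333333 = 5.6666667

5.6666667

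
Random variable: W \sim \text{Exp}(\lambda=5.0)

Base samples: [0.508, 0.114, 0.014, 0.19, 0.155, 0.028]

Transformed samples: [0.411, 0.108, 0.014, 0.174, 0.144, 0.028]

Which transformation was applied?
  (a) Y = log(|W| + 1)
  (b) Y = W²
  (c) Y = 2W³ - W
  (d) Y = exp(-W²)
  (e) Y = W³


Checking option (a) Y = log(|W| + 1):
  W = 0.508 -> Y = 0.411 ✓
  W = 0.114 -> Y = 0.108 ✓
  W = 0.014 -> Y = 0.014 ✓
All samples match this transformation.

(a) log(|W| + 1)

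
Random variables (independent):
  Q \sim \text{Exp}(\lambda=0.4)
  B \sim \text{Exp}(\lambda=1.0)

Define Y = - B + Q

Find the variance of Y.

For independent RVs: Var(aX + bY) = a²Var(X) + b²Var(Y)
Var(Q) = 6.25
Var(B) = 1
Var(Y) = 1²*6.25 + (-1)²*1
= 1*6.25 + 1*1 = 7.25

7.25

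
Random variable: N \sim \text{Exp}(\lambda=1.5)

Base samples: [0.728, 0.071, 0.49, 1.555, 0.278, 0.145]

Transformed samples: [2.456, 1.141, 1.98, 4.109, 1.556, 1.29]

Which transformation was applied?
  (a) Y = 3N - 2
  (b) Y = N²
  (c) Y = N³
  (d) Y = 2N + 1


Checking option (d) Y = 2N + 1:
  N = 0.728 -> Y = 2.456 ✓
  N = 0.071 -> Y = 1.141 ✓
  N = 0.49 -> Y = 1.98 ✓
All samples match this transformation.

(d) 2N + 1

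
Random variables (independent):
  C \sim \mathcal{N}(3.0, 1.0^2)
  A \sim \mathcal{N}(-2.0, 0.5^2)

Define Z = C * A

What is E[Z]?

For independent RVs: E[XY] = E[X]*E[Y]
E[C] = 3
E[A] = -2
E[Z] = 3 * (-2) = -6

-6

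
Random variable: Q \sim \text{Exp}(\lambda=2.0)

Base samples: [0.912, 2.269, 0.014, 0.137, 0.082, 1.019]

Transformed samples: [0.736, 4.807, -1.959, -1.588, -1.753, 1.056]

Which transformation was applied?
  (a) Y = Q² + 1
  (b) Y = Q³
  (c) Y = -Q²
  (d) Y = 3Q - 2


Checking option (d) Y = 3Q - 2:
  Q = 0.912 -> Y = 0.736 ✓
  Q = 2.269 -> Y = 4.807 ✓
  Q = 0.014 -> Y = -1.959 ✓
All samples match this transformation.

(d) 3Q - 2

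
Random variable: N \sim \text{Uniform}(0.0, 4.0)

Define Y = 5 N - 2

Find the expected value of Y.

For Y = 5N - 2:
E[Y] = 5 * E[N] - 2
E[N] = (0 + 4)/2 = 2
E[Y] = 5 * 2 - 2 = 8

8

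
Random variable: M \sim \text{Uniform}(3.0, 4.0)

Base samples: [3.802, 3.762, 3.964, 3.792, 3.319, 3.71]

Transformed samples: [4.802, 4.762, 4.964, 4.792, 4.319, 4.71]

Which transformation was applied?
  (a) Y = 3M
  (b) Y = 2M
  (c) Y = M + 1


Checking option (c) Y = M + 1:
  M = 3.802 -> Y = 4.802 ✓
  M = 3.762 -> Y = 4.762 ✓
  M = 3.964 -> Y = 4.964 ✓
All samples match this transformation.

(c) M + 1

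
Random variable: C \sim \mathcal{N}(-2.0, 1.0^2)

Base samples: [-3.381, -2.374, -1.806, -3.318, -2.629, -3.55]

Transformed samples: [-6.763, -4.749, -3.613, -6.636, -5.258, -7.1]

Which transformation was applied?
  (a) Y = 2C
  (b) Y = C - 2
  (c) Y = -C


Checking option (a) Y = 2C:
  C = -3.381 -> Y = -6.763 ✓
  C = -2.374 -> Y = -4.749 ✓
  C = -1.806 -> Y = -3.613 ✓
All samples match this transformation.

(a) 2C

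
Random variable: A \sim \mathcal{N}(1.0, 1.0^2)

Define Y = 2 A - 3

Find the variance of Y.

For Y = aA + b: Var(Y) = a² * Var(A)
Var(A) = 1.0^2 = 1
Var(Y) = 2² * 1 = 4 * 1 = 4

4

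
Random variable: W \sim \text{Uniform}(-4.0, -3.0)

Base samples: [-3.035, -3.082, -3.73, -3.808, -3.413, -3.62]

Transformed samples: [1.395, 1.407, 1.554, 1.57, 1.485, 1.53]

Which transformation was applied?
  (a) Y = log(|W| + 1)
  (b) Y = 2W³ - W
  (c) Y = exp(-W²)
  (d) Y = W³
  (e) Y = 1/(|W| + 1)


Checking option (a) Y = log(|W| + 1):
  W = -3.035 -> Y = 1.395 ✓
  W = -3.082 -> Y = 1.407 ✓
  W = -3.73 -> Y = 1.554 ✓
All samples match this transformation.

(a) log(|W| + 1)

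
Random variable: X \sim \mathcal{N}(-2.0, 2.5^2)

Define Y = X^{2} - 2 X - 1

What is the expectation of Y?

E[Y] = 1*E[X²] - 2*E[X] - 1
E[X] = -2
E[X²] = Var(X) + (E[X])² = 6.25 + 4 = 10.25
E[Y] = 1*10.25 - 2*(-2) - 1 = 13.25

13.25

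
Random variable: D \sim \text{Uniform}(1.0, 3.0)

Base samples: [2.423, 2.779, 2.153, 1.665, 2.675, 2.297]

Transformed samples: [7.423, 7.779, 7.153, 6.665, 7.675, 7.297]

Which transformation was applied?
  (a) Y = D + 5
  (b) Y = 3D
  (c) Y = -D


Checking option (a) Y = D + 5:
  D = 2.423 -> Y = 7.423 ✓
  D = 2.779 -> Y = 7.779 ✓
  D = 2.153 -> Y = 7.153 ✓
All samples match this transformation.

(a) D + 5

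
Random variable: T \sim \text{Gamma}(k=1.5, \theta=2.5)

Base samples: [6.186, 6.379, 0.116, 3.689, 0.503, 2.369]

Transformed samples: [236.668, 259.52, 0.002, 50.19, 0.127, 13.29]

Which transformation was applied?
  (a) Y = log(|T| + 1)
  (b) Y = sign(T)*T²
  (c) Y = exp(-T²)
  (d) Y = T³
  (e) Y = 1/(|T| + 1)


Checking option (d) Y = T³:
  T = 6.186 -> Y = 236.668 ✓
  T = 6.379 -> Y = 259.52 ✓
  T = 0.116 -> Y = 0.002 ✓
All samples match this transformation.

(d) T³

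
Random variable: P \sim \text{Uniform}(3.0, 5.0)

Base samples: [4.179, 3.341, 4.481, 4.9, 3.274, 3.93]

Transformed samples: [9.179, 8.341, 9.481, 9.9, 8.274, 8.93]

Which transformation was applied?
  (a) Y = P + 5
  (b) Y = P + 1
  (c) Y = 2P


Checking option (a) Y = P + 5:
  P = 4.179 -> Y = 9.179 ✓
  P = 3.341 -> Y = 8.341 ✓
  P = 4.481 -> Y = 9.481 ✓
All samples match this transformation.

(a) P + 5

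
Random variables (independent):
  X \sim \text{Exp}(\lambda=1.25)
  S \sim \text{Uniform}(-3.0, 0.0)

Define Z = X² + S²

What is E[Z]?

E[Z] = E[X²] + E[S²]
E[X²] = Var(X) + E[X]² = 0.64 + 0.64 = 1.28
E[S²] = Var(S) + E[S]² = 0.75 + 2.25 = 3
E[Z] = 1.28 + 3 = 4.28

4.28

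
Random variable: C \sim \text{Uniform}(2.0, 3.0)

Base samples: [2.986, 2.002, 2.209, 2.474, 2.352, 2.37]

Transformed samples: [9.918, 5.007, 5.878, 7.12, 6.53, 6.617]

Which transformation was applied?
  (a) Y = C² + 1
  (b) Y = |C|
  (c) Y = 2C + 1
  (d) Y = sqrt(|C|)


Checking option (a) Y = C² + 1:
  C = 2.986 -> Y = 9.918 ✓
  C = 2.002 -> Y = 5.007 ✓
  C = 2.209 -> Y = 5.878 ✓
All samples match this transformation.

(a) C² + 1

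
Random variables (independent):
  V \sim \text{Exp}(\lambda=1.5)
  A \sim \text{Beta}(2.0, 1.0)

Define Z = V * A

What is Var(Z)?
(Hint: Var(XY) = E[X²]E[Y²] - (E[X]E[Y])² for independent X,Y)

Var(XY) = E[X²]E[Y²] - (E[X]E[Y])²
E[V] = 0.66666667, Var(V) = 0.44444444
E[A] = 0.66666667, Var(A) = 0.055555556
E[V²] = 0.44444444 + 0.66666667² = 0.88888889
E[A²] = 0.055555556 + 0.66666667² = 0.5
Var(Z) = 0.88888889*0.5 - (0.66666667*0.66666667)²
= 0.44444444 - 0.19753086 = 0.24691358

0.24691358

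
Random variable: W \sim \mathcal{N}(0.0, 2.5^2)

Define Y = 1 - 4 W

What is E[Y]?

For Y = -4W + 1:
E[Y] = -4 * E[W] + 1
E[W] = 0.0 = 0
E[Y] = -4 * 0 + 1 = 1

1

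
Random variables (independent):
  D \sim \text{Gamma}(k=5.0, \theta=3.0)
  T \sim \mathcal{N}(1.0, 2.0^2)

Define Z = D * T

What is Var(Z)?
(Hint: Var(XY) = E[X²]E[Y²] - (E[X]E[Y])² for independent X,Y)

Var(XY) = E[X²]E[Y²] - (E[X]E[Y])²
E[D] = 15, Var(D) = 45
E[T] = 1, Var(T) = 4
E[D²] = 45 + 15² = 270
E[T²] = 4 + 1² = 5
Var(Z) = 270*5 - (15*1)²
= 1350 - 225 = 1125

1125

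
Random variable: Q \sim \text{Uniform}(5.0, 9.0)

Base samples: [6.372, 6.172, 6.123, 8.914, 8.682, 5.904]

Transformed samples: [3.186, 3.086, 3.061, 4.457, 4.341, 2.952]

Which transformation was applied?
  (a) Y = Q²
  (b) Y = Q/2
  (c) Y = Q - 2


Checking option (b) Y = Q/2:
  Q = 6.372 -> Y = 3.186 ✓
  Q = 6.172 -> Y = 3.086 ✓
  Q = 6.123 -> Y = 3.061 ✓
All samples match this transformation.

(b) Q/2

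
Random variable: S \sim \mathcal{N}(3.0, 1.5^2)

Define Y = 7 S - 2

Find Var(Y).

For Y = aS + b: Var(Y) = a² * Var(S)
Var(S) = 1.5^2 = 2.25
Var(Y) = 7² * 2.25 = 49 * 2.25 = 110.25

110.25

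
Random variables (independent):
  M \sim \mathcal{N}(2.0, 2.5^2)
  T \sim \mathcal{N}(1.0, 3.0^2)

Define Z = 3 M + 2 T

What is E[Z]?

E[Z] = 3*E[M] + 2*E[T]
E[M] = 2
E[T] = 1
E[Z] = 3*2 + 2*1 = 8

8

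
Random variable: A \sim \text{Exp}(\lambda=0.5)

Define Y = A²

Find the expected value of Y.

Using E[X²] = Var(X) + (E[X])²:
E[A] = 2
Var(A) = 1/0.5^2 = 4
E[A²] = 4 + 2² = 4 + 4 = 8

8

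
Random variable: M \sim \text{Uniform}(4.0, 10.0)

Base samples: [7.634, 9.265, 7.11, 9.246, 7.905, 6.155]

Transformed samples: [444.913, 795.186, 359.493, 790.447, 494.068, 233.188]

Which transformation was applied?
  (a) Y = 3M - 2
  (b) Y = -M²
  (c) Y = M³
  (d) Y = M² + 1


Checking option (c) Y = M³:
  M = 7.634 -> Y = 444.913 ✓
  M = 9.265 -> Y = 795.186 ✓
  M = 7.11 -> Y = 359.493 ✓
All samples match this transformation.

(c) M³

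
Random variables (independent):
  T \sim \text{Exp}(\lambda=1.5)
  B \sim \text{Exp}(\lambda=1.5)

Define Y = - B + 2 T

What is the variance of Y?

For independent RVs: Var(aX + bY) = a²Var(X) + b²Var(Y)
Var(T) = 0.44444444
Var(B) = 0.44444444
Var(Y) = 2²*0.44444444 + (-1)²*0.44444444
= 4*0.44444444 + 1*0.44444444 = 2.2222222

2.2222222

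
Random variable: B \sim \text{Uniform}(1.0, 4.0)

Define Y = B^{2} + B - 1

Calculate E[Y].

E[Y] = 1*E[B²] + 1*E[B] - 1
E[B] = 2.5
E[B²] = Var(B) + (E[B])² = 0.75 + 6.25 = 7
E[Y] = 1*7 + 1*2.5 - 1 = 8.5

8.5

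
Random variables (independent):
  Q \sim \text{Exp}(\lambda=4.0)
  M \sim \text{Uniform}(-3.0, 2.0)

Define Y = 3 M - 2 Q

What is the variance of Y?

For independent RVs: Var(aX + bY) = a²Var(X) + b²Var(Y)
Var(Q) = 0.0625
Var(M) = 2.0833333
Var(Y) = (-2)²*0.0625 + 3²*2.0833333
= 4*0.0625 + 9*2.0833333 = 19

19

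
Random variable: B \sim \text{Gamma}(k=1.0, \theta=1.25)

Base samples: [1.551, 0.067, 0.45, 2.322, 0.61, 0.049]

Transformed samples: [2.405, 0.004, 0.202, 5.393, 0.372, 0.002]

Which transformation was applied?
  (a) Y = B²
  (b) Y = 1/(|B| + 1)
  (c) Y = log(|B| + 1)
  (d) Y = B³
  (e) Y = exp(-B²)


Checking option (a) Y = B²:
  B = 1.551 -> Y = 2.405 ✓
  B = 0.067 -> Y = 0.004 ✓
  B = 0.45 -> Y = 0.202 ✓
All samples match this transformation.

(a) B²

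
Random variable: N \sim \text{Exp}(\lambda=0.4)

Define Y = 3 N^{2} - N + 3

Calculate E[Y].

E[Y] = 3*E[N²] - 1*E[N] + 3
E[N] = 2.5
E[N²] = Var(N) + (E[N])² = 6.25 + 6.25 = 12.5
E[Y] = 3*12.5 - 1*2.5 + 3 = 38

38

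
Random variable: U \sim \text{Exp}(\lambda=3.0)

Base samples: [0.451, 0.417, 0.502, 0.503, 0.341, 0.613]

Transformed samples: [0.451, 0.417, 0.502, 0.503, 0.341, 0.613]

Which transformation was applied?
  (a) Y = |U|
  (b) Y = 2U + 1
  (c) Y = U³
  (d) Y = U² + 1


Checking option (a) Y = |U|:
  U = 0.451 -> Y = 0.451 ✓
  U = 0.417 -> Y = 0.417 ✓
  U = 0.502 -> Y = 0.502 ✓
All samples match this transformation.

(a) |U|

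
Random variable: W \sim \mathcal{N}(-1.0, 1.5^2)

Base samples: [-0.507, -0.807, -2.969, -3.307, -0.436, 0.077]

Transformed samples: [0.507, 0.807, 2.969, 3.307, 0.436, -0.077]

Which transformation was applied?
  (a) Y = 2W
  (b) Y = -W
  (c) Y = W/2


Checking option (b) Y = -W:
  W = -0.507 -> Y = 0.507 ✓
  W = -0.807 -> Y = 0.807 ✓
  W = -2.969 -> Y = 2.969 ✓
All samples match this transformation.

(b) -W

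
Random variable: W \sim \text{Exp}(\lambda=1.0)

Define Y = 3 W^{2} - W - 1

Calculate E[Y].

E[Y] = 3*E[W²] - 1*E[W] - 1
E[W] = 1
E[W²] = Var(W) + (E[W])² = 1 + 1 = 2
E[Y] = 3*2 - 1*1 - 1 = 4

4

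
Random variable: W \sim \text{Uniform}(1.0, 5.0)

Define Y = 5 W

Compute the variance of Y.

For Y = aW + b: Var(Y) = a² * Var(W)
Var(W) = (5 - 1)^2/12 = 1.3333333
Var(Y) = 5² * 1.3333333 = 25 * 1.3333333 = 33.333333

33.333333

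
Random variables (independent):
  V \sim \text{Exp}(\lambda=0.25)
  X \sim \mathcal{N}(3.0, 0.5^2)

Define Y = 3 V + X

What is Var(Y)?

For independent RVs: Var(aX + bY) = a²Var(X) + b²Var(Y)
Var(V) = 16
Var(X) = 0.25
Var(Y) = 3²*16 + 1²*0.25
= 9*16 + 1*0.25 = 144.25

144.25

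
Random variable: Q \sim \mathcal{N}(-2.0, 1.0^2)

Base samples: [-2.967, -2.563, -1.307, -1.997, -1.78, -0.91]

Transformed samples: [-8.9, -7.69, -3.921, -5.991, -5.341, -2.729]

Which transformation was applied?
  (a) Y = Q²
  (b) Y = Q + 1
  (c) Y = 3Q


Checking option (c) Y = 3Q:
  Q = -2.967 -> Y = -8.9 ✓
  Q = -2.563 -> Y = -7.69 ✓
  Q = -1.307 -> Y = -3.921 ✓
All samples match this transformation.

(c) 3Q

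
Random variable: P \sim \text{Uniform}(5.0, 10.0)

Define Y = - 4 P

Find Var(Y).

For Y = aP + b: Var(Y) = a² * Var(P)
Var(P) = (10 - 5)^2/12 = 2.0833333
Var(Y) = (-4)² * 2.0833333 = 16 * 2.0833333 = 33.333333

33.333333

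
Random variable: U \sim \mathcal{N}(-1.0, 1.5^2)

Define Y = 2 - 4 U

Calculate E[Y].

For Y = -4U + 2:
E[Y] = -4 * E[U] + 2
E[U] = -1.0 = -1
E[Y] = -4 * (-1) + 2 = 6

6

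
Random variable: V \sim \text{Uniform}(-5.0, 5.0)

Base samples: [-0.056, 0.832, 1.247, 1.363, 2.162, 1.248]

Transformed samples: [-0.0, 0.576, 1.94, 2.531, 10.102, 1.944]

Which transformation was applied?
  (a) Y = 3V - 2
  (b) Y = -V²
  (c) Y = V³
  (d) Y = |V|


Checking option (c) Y = V³:
  V = -0.056 -> Y = -0.0 ✓
  V = 0.832 -> Y = 0.576 ✓
  V = 1.247 -> Y = 1.94 ✓
All samples match this transformation.

(c) V³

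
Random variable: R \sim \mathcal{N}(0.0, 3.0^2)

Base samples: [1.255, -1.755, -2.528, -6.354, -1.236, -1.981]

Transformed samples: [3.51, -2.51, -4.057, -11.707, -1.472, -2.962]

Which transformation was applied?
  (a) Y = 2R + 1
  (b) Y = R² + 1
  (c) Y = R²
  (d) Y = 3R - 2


Checking option (a) Y = 2R + 1:
  R = 1.255 -> Y = 3.51 ✓
  R = -1.755 -> Y = -2.51 ✓
  R = -2.528 -> Y = -4.057 ✓
All samples match this transformation.

(a) 2R + 1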